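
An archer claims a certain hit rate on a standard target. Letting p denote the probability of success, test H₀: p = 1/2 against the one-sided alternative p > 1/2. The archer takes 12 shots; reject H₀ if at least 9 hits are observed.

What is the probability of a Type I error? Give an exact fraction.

299/4096

The Type I error probability is α = P(X ≥ 9) computed under H₀, where X ~ Binomial(12, 1/2).
P(X ≥ 9) = [C(12,9) + C(12,10) + C(12,11) + C(12,12)] / 2^12 = (220 + 66 + 12 + 1) / 4096 = 299/4096.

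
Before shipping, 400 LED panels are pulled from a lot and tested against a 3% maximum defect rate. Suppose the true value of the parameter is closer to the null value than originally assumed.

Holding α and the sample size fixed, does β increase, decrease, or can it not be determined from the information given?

It increases.

A smaller departure from H₀ means the test statistic under Ha is distributed closer to where it would be under H₀; rejection becomes less likely.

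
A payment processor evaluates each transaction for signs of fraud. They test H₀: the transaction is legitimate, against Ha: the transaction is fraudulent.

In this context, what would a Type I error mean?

A Type I error would mean concluding that the transaction is fraudulent when in fact the transaction is legitimate.

A Type I error is rejecting H₀ when H₀ is true.
Here that means blocking the transaction and freezing the card when actually the transaction is legitimate.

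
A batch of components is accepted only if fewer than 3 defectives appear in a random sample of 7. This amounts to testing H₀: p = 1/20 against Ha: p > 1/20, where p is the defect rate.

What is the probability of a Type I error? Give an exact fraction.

961803/256000000

The significance level is the probability, assuming p = 1/20, of seeing 3 or more defectives in 7 draws.
Via the complement, α = 1 − Σ_{j=0}^{2} C(7,j)(1/20)^j(19/20)^{7-j} = 961803/256000000.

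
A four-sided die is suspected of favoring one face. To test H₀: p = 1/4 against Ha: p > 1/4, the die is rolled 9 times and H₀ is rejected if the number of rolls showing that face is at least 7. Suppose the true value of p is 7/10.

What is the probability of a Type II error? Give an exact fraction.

268584417/500000000

β = P(fail to reject H₀ | Ha true) = P(S ≤ 6 | p = 7/10), S ~ Binomial(9, 7/10).
Summing C(9,j)·(7/10)^j·(3/10)^{9-j} for j = 0..6 gives 268584417/500000000.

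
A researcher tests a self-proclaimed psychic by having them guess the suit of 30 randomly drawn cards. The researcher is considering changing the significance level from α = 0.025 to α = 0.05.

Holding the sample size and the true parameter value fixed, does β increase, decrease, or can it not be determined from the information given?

It decreases.

With a larger α the critical value moves toward the center, so more of the Ha sampling distribution lies in the rejection region.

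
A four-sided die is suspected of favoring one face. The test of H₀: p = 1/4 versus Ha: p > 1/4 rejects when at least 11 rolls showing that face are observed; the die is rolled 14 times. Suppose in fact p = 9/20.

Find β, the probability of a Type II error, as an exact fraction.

809836111480091663/819200000000000000

A Type II error is failing to reject when Ha holds: with p = 9/20, β = P(X ≤ 10).
Summing C(14,j)·(9/20)^j·(11/20)^{14-j} for j = 0..10 gives 809836111480091663/819200000000000000.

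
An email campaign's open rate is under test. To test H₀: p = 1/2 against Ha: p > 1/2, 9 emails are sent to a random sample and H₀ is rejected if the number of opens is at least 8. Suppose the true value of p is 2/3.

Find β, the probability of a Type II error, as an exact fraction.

16867/19683

A Type II error is failing to reject when Ha holds: with p = 2/3, β = P(Y ≤ 7).
Adding the binomial probabilities P(Y=0)+…+P(Y=7) at p = 2/3 gives 16867/19683.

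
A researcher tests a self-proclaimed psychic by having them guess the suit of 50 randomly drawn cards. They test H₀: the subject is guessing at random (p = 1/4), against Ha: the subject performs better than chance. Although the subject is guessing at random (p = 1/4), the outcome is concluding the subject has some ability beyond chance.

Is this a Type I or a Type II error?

'Concluding the subject has some ability beyond chance' corresponds to rejecting H₀.
H₀ was rejected but H₀ is true — a Type I error (false positive).

Type I error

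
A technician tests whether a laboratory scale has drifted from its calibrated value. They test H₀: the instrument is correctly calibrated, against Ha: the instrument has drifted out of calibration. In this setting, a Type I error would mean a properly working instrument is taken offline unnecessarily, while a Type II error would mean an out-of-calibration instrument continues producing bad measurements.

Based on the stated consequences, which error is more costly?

Type II error

The Type II consequence (an out-of-calibration instrument continues producing bad measurements) is more severe than the Type I consequence (a properly working instrument is taken offline unnecessarily).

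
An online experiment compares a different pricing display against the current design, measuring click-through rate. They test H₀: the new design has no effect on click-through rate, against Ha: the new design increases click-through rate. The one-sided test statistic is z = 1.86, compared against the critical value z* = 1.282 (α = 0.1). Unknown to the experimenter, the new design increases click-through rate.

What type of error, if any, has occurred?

No error — this is a correct decision.

Since z = 1.86 > z* = 1.282, H₀ is rejected.
H₀ is false (actually the new design increases click-through rate).
The decision matches the true state — no error.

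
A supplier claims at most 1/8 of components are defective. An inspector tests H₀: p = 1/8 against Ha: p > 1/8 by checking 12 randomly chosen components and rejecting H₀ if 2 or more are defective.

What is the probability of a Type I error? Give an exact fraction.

The significance level is the probability, assuming p = 1/8, of seeing 2 or more defectives in 12 draws.
Computing the lower-tail complement: 1 − 37569208117/68719476736 = 31150268619/68719476736.

31150268619/68719476736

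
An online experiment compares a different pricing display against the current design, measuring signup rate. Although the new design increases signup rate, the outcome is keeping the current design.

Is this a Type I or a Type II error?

Type II error

The null hypothesis here is that the new design has no effect on signup rate.
'Keeping the current design' corresponds to failing to reject H₀.
H₀ was not rejected but H₀ is false — a Type II error (false negative).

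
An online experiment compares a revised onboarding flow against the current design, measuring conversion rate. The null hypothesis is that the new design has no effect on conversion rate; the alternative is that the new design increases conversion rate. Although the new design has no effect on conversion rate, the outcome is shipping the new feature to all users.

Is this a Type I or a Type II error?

'Shipping the new feature to all users' corresponds to rejecting H₀.
H₀ was rejected but H₀ is true — a Type I error (false positive).

Type I error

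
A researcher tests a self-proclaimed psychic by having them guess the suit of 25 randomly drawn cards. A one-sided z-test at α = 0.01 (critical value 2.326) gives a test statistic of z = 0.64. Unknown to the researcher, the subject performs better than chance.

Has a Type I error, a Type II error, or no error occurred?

The conventional null hypothesis is that the subject is guessing at random (p = 1/4).
Since z = 0.64 ≤ z* = 2.326, H₀ is not rejected.
H₀ is false (actually the subject performs better than chance).
Failing to reject a false H₀ is a Type II error.

Type II error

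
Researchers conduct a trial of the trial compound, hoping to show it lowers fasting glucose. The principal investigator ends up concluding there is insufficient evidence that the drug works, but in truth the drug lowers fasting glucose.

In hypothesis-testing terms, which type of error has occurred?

Type II error

The null hypothesis here is that the drug has no effect on fasting glucose.
'Concluding there is insufficient evidence that the drug works' corresponds to failing to reject H₀.
H₀ was not rejected but H₀ is false — a Type II error (false negative).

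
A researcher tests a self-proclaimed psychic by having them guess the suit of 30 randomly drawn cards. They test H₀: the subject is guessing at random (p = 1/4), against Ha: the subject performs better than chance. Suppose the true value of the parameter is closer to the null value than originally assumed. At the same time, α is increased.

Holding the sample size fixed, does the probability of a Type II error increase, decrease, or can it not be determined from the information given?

Cannot be determined from the information given.

The first change alone would make β increase; the second alone would make β decrease. Which effect dominates depends on the magnitudes, which are not given.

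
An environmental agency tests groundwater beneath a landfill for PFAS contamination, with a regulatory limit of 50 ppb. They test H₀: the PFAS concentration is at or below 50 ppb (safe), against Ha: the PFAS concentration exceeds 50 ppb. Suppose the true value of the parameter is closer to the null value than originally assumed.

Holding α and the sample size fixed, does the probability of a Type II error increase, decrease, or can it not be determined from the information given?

It increases.

When the true parameter is near the null value, the test has a harder time distinguishing Ha from H₀.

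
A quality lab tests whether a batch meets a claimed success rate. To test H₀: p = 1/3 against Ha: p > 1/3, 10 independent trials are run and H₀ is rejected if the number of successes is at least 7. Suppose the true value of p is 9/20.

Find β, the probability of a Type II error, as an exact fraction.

2298892939321/2560000000000

β = P(fail to reject H₀ | Ha true) = P(S ≤ 6 | p = 9/20), S ~ Binomial(10, 9/20).
Equivalently, β = 1 − P(S ≥ 7) = 2298892939321/2560000000000.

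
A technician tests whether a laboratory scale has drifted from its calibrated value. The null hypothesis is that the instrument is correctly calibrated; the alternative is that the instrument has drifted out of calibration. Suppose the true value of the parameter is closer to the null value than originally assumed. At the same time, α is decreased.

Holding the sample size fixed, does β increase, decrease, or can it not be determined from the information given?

It increases.

A smaller true effect puts the Ha sampling distribution closer to H₀, so more of it falls in the non-rejection region. Tightening α shrinks the rejection region. When Ha holds, fewer sample outcomes clear the stricter threshold, so more fall in the acceptance region. Both changes push β in the same direction.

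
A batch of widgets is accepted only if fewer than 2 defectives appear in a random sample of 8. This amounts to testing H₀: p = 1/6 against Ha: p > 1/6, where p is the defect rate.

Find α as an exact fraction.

663991/1679616

The significance level is the probability, assuming p = 1/6, of seeing 2 or more defectives in 8 draws.
Computing the lower-tail complement: 1 − 1015625/1679616 = 663991/1679616.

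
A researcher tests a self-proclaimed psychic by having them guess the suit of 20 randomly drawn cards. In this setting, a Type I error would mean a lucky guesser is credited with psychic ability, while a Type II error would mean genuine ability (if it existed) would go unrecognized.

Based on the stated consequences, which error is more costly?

Type I error

The Type I consequence (a lucky guesser is credited with psychic ability) is more severe than the Type II consequence (genuine ability (if it existed) would go unrecognized).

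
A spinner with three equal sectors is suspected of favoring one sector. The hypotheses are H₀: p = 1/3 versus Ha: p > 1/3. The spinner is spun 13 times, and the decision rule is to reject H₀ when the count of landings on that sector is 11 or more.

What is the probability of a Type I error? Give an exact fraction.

113/531441

The Type I error probability is α = P(K ≥ 11) computed under H₀, where K ~ Binomial(13, 1/3).
Adding the binomial terms for j = 11 through 13 with p = 1/3 yields 113/531441.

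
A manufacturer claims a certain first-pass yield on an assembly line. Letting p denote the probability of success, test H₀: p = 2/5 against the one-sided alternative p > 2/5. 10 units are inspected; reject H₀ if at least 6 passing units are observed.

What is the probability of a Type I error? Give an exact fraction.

1623424/9765625

α = P(reject H₀ | H₀ true) = P(Y ≥ 6 | p = 2/5), with Y ~ Binomial(10, 2/5).
Adding the binomial terms for j = 6 through 10 with p = 2/5 yields 1623424/9765625.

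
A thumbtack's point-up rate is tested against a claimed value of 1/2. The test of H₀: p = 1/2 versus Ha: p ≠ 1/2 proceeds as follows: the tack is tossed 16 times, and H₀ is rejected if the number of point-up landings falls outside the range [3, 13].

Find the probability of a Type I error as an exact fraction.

The significance level is the null-hypothesis probability of the rejection region {≤2} ∪ {≥14}.
By symmetry, α = 2·P(Y ≤ 2) = 2·(1 + 16 + 120)/65536 = 274/65536 = 137/32768.

137/32768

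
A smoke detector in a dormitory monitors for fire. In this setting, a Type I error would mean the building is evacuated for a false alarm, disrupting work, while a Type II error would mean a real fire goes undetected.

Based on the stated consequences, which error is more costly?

Type II error

The Type II consequence (a real fire goes undetected) is more severe than the Type I consequence (the building is evacuated for a false alarm, disrupting work).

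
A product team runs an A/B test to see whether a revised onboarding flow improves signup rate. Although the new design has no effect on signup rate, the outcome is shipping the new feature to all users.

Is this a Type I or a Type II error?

Type I error

The null hypothesis here is that the new design has no effect on signup rate.
'Shipping the new feature to all users' corresponds to rejecting H₀.
H₀ was rejected but H₀ is true — a Type I error (false positive).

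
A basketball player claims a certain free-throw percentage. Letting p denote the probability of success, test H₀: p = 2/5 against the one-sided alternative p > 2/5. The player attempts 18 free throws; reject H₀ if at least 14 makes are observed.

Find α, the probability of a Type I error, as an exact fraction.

α = P(reject H₀ | H₀ true) = P(Y ≥ 14 | p = 2/5), with Y ~ Binomial(18, 2/5).
Adding the binomial terms for j = 14 through 18 with p = 2/5 yields 976093184/762939453125.

976093184/762939453125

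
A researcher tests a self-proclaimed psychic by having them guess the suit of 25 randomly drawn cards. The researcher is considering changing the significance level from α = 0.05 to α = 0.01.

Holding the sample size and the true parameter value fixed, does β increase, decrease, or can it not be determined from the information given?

Lowering α raises the bar for rejection; under Ha, the test now fails to reject on outcomes it previously would have rejected.

It increases.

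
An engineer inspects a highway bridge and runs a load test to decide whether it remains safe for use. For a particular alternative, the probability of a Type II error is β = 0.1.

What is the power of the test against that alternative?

Power = 1 − β = 1 − 0.1 = 0.9.

0.9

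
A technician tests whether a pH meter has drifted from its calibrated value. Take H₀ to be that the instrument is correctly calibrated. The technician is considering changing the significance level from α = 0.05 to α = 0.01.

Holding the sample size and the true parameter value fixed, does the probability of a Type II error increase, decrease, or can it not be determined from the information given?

It increases.

Tightening α shrinks the rejection region. When Ha holds, fewer sample outcomes clear the stricter threshold, so more fall in the acceptance region.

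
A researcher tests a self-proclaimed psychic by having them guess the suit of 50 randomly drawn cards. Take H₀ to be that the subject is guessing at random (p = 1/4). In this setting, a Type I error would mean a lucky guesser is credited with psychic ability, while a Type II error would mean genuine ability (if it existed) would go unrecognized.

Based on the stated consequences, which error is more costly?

Type I error

The Type I consequence (a lucky guesser is credited with psychic ability) is more severe than the Type II consequence (genuine ability (if it existed) would go unrecognized).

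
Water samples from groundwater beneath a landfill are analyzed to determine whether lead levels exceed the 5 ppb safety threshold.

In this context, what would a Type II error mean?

With the conventional null hypothesis that the lead concentration is at or below 5 ppb (safe):
A Type II error is failing to reject H₀ when H₀ is false.
Here that means certifying the site as safe when actually the lead concentration exceeds 5 ppb.

A Type II error would mean concluding that the lead concentration is at or below 5 ppb (safe) (or at least failing to establish that the lead concentration exceeds 5 ppb) when in fact the lead concentration exceeds 5 ppb.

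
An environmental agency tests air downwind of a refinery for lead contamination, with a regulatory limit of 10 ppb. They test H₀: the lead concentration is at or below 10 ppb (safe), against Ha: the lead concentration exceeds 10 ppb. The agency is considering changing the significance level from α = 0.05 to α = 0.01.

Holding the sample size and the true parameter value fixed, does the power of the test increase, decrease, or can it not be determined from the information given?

Lowering α raises the bar for rejection; under Ha, the test now fails to reject on outcomes it previously would have rejected.
Since power = 1 − β and β increases, power decreases.

It decreases.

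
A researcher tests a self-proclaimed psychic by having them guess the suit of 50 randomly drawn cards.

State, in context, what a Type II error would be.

With the conventional null hypothesis that the subject is guessing at random (p = 1/4):
A Type II error is failing to reject H₀ when H₀ is false.
Here that means concluding there is no evidence of ability when actually the subject performs better than chance.

A Type II error would mean concluding that the subject is guessing at random (p = 1/4) (or at least failing to establish that the subject performs better than chance) when in fact the subject performs better than chance.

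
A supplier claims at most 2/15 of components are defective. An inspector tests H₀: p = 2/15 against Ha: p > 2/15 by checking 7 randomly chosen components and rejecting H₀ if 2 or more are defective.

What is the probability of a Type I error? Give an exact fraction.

The significance level is the probability, assuming p = 2/15, of seeing 2 or more defectives in 7 draws.
Via the complement, α = 1 − Σ_{j=0}^{1} C(7,j)(2/15)^j(13/15)^{7-j} = 1501316/6328125.

1501316/6328125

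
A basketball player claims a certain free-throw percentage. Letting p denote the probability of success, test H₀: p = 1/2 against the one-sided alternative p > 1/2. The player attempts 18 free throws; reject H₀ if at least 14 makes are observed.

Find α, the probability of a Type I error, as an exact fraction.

253/16384

α = P(reject H₀ | H₀ true) = P(Y ≥ 14 | p = 1/2), with Y ~ Binomial(18, 1/2).
Summing the upper tail: (3060 + 816 + 153 + 18 + 1) / 2^18 = 4048/262144 = 253/16384.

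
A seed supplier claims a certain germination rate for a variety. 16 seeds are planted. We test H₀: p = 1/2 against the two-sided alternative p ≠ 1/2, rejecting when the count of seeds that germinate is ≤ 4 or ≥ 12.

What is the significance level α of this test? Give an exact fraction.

2517/32768

α = P(K ≤ 4 or K ≥ 12 | p = 1/2), K ~ Binomial(16, 1/2).
The two tails are symmetric, so α = 2·(1 + 16 + 120 + 560 + 1820)/2^16 = 5034/65536 = 2517/32768.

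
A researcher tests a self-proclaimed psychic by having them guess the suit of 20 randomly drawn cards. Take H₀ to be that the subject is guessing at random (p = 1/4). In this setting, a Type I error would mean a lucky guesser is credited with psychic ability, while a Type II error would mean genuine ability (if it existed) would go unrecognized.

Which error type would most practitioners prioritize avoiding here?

The Type I consequence (a lucky guesser is credited with psychic ability) is more severe than the Type II consequence (genuine ability (if it existed) would go unrecognized).

Type I error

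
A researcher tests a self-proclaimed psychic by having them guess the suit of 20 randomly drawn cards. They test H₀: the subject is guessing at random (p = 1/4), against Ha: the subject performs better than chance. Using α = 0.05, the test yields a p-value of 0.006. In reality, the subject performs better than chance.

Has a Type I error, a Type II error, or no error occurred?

No error (correct decision).

Since p = 0.006 < α = 0.05, H₀ is rejected.
H₀ is false (actually the subject performs better than chance).
The decision matches the true state — no error.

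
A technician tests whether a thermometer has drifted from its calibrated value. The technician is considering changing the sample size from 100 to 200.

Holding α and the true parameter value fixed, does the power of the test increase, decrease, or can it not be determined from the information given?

A larger sample reduces the standard error, pulling the sampling distribution under Ha further from the non-rejection region.
Since power = 1 − β and β decreases, power increases.

It increases.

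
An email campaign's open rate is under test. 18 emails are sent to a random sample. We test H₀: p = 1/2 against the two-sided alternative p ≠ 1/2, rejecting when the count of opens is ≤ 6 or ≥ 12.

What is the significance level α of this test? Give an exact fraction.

Under H₀, Y ~ Binomial(18, 1/2); α is the probability of landing in either tail, P(Y ≤ 6) + P(Y ≥ 12).
Each tail has probability (1 + 18 + 153 + 816 + 3060 + 8568 + 18564)/262144; doubling gives α = 62360/262144 = 7795/32768.

7795/32768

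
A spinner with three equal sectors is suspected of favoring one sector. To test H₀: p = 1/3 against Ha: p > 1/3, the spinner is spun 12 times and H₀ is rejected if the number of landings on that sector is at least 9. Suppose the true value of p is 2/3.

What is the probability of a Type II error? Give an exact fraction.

β = P(fail to reject H₀ | Ha true) = P(Y ≤ 8 | p = 2/3), Y ~ Binomial(12, 2/3).
Equivalently, β = 1 − P(Y ≥ 9) = 107515/177147.

107515/177147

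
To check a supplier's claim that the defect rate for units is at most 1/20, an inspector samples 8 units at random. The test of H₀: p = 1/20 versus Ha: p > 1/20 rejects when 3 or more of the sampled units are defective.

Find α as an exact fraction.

148178379/25600000000

α = P(reject H₀ | H₀ true) = P(Y ≥ 3 | p = 1/20), Y ~ Binomial(8, 1/20).
Computing the lower-tail complement: 1 − 25451821621/25600000000 = 148178379/25600000000.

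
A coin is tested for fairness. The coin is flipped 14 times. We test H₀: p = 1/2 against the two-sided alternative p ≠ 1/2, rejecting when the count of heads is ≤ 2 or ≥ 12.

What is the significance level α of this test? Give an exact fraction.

Under H₀, S ~ Binomial(14, 1/2); α is the probability of landing in either tail, P(S ≤ 2) + P(S ≥ 12).
The two tails are symmetric, so α = 2·(1 + 14 + 91)/2^14 = 212/16384 = 53/4096.

53/4096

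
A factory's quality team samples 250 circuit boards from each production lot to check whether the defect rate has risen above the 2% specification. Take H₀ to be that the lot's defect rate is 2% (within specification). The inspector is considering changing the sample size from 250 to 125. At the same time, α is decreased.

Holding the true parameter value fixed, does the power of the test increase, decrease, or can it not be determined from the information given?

A smaller sample increases the standard error, so the sampling distributions under H₀ and Ha overlap more. Lowering α raises the bar for rejection; under Ha, the test now fails to reject on outcomes it previously would have rejected. Both changes push β in the same direction.
Since power = 1 − β and β increases, power decreases.

It decreases.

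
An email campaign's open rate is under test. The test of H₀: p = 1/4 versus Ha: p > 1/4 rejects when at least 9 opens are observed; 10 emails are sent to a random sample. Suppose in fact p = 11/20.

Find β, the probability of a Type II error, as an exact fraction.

Under the alternative p = 11/20, S ~ Binomial(10, 11/20); β is the probability the test does not reject, P(S < 9).
Equivalently, β = 1 − P(S ≥ 9) = 10001847283209/10240000000000.

10001847283209/10240000000000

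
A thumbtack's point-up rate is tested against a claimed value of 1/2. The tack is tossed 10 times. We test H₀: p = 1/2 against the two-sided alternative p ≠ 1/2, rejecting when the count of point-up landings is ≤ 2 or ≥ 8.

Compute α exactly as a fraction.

7/64

α = P(Y ≤ 2 or Y ≥ 8 | p = 1/2), Y ~ Binomial(10, 1/2).
By symmetry, α = 2·P(Y ≤ 2) = 2·(1 + 10 + 45)/1024 = 112/1024 = 7/64.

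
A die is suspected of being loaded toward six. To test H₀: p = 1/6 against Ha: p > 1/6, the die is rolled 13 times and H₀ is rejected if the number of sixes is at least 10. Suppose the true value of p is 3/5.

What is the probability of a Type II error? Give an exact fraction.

A Type II error is failing to reject when Ha holds: with p = 3/5, β = P(K ≤ 9).
Equivalently, β = 1 − P(K ≥ 10) = 202983472/244140625.

202983472/244140625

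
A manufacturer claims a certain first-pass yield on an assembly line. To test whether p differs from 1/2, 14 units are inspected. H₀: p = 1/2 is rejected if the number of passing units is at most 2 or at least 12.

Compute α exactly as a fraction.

53/4096

α = P(X ≤ 2 or X ≥ 12 | p = 1/2), X ~ Binomial(14, 1/2).
By symmetry, α = 2·P(X ≤ 2) = 2·(1 + 14 + 91)/16384 = 212/16384 = 53/4096.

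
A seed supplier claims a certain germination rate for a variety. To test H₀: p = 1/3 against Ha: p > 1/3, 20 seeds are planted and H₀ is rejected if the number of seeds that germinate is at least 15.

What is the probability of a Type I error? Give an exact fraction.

64841/387420489

The Type I error probability is α = P(S ≥ 15) computed under H₀, where S ~ Binomial(20, 1/3).
P(S ≥ 15) = Σ_{j=15}^{20} C(20,j)·(1/3)^j·(2/3)^{20-j} = 64841/387420489.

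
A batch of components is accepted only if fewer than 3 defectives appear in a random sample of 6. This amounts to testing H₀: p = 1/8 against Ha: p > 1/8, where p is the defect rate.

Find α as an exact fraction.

3819/131072

The significance level is the probability, assuming p = 1/8, of seeing 3 or more defectives in 6 draws.
Computing the lower-tail complement: 1 − 127253/131072 = 3819/131072.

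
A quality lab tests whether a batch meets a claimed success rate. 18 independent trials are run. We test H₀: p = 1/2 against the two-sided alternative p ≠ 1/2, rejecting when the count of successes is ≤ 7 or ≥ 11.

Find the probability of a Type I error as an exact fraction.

α = P(K ≤ 7 or K ≥ 11 | p = 1/2), K ~ Binomial(18, 1/2).
Each tail has probability (1 + 18 + 153 + 816 + 3060 + 8568 + 18564 + 31824)/262144; doubling gives α = 126008/262144 = 15751/32768.

15751/32768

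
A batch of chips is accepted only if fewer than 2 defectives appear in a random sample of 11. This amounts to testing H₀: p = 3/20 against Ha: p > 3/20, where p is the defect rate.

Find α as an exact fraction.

Under H₀, X ~ Binomial(11, 3/20); the Type I error rate is P(X ≥ 2).
Via the complement, α = 1 − Σ_{j=0}^{1} C(11,j)(3/20)^j(17/20)^{11-j} = 2080006099551/4096000000000.

2080006099551/4096000000000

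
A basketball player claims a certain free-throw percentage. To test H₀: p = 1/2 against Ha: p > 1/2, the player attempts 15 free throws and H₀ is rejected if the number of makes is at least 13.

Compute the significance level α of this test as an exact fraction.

121/32768

α = P(reject H₀ | H₀ true) = P(X ≥ 13 | p = 1/2), with X ~ Binomial(15, 1/2).
P(X ≥ 13) = [C(15,13) + C(15,14) + C(15,15)] / 2^15 = (105 + 15 + 1) / 32768 = 121/32768.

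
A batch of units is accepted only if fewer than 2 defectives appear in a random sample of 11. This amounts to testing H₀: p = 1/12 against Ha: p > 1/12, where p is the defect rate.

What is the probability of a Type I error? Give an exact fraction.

86192514733/371504185344

α = P(reject H₀ | H₀ true) = P(S ≥ 2 | p = 1/12), S ~ Binomial(11, 1/12).
α = 1 − P(S ≤ 1) = 1 − 285311670611/371504185344 = 86192514733/371504185344.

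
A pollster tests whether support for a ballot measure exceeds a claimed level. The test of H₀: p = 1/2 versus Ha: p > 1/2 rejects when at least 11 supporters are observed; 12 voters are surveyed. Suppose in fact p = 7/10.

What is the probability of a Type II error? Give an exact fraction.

914974950051/1000000000000

Under the alternative p = 7/10, K ~ Binomial(12, 7/10); β is the probability the test does not reject, P(K < 11).
Summing C(12,j)·(7/10)^j·(3/10)^{12-j} for j = 0..10 gives 914974950051/1000000000000.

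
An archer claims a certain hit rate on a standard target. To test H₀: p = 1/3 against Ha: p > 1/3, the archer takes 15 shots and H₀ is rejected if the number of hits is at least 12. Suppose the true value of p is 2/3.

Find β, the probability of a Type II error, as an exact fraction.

β = P(fail to reject H₀ | Ha true) = P(K ≤ 11 | p = 2/3), K ~ Binomial(15, 2/3).
Adding the binomial probabilities P(K=0)+…+P(K=11) at p = 2/3 gives 11346539/14348907.

11346539/14348907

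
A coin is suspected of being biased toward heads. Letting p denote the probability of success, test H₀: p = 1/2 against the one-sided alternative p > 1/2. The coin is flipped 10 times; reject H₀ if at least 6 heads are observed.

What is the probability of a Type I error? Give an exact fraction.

193/512

The Type I error probability is α = P(S ≥ 6) computed under H₀, where S ~ Binomial(10, 1/2).
Summing the upper tail: (210 + 120 + 45 + 10 + 1) / 2^10 = 386/1024 = 193/512.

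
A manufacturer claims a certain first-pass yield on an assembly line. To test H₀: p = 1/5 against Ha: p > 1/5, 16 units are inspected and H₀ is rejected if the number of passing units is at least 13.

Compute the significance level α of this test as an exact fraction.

1513/6103515625

α = P(reject H₀ | H₀ true) = P(X ≥ 13 | p = 1/5), with X ~ Binomial(16, 1/5).
Summing C(16,j)(1/5)^j(4/5)^{16−j} for j = 13,…,16 gives 1513/6103515625.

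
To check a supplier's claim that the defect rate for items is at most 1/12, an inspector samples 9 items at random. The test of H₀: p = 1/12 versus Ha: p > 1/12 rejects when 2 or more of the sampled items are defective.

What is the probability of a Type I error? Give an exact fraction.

The significance level is the probability, assuming p = 1/12, of seeing 2 or more defectives in 9 draws.
α = 1 − P(S ≤ 1) = 1 − 1071794405/1289945088 = 218150683/1289945088.

218150683/1289945088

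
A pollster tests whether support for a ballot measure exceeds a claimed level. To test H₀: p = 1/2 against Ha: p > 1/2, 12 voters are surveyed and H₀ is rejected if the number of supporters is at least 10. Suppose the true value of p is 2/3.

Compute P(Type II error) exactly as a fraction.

435185/531441

Under the alternative p = 2/3, S ~ Binomial(12, 2/3); β is the probability the test does not reject, P(S < 10).
Summing C(12,j)·(2/3)^j·(1/3)^{12-j} for j = 0..9 gives 435185/531441.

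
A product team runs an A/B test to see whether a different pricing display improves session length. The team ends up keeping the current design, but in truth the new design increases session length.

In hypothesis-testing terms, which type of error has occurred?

Type II error

The null hypothesis here is that the new design has no effect on session length.
'Keeping the current design' corresponds to failing to reject H₀.
H₀ was not rejected but H₀ is false — a Type II error (false negative).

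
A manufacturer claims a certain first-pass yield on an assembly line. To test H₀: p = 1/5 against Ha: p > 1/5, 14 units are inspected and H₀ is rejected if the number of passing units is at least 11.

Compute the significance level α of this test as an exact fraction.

24809/6103515625

The Type I error probability is α = P(S ≥ 11) computed under H₀, where S ~ Binomial(14, 1/5).
Summing C(14,j)(1/5)^j(4/5)^{14−j} for j = 11,…,14 gives 24809/6103515625.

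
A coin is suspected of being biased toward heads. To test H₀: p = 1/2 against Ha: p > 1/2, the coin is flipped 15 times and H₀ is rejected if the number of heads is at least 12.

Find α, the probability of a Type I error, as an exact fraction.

9/512

Under H₀, S ~ Binomial(15, 1/2), and α = P(S ≥ 12).
Summing the upper tail: (455 + 105 + 15 + 1) / 2^15 = 576/32768 = 9/512.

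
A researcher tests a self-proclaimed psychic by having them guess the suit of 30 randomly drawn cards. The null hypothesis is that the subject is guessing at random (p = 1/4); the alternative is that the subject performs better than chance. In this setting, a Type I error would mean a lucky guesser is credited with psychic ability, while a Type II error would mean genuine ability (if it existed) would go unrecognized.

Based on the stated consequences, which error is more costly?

The Type I consequence (a lucky guesser is credited with psychic ability) is more severe than the Type II consequence (genuine ability (if it existed) would go unrecognized).

Type I error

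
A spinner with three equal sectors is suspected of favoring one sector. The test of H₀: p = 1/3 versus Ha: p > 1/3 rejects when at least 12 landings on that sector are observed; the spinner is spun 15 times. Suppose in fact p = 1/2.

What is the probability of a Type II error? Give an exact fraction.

β = P(fail to reject H₀ | Ha true) = P(K ≤ 11 | p = 1/2), K ~ Binomial(15, 1/2).
Summing C(15,j)·(1/2)^j·(1/2)^{15-j} for j = 0..11 gives 503/512.

503/512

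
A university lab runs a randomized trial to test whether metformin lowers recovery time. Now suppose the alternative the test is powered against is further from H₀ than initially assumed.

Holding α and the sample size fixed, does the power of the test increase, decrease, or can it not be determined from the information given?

It increases.

The further the true parameter sits from the null value, the more of the Ha sampling distribution falls in the rejection region.
Since power = 1 − β and β decreases, power increases.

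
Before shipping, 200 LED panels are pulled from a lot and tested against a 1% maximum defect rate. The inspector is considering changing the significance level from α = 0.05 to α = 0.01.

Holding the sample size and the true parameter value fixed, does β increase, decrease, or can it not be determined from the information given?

It increases.

A smaller α moves the rejection region further into the tail. With the alternative true, more outcomes now fall outside the rejection region, so failing to reject becomes more likely.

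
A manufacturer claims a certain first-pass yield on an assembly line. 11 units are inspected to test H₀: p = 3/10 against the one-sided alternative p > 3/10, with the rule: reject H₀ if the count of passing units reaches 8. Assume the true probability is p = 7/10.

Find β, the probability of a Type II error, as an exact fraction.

β = P(fail to reject H₀ | Ha true) = P(K ≤ 7 | p = 7/10), K ~ Binomial(11, 7/10).
Equivalently, β = 1 − P(K ≥ 8) = 1076094153/2500000000.

1076094153/2500000000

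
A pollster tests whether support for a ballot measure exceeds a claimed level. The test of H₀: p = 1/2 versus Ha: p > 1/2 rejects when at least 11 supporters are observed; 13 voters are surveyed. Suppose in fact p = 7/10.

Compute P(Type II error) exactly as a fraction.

7788298257/9765625000

β = P(fail to reject H₀ | Ha true) = P(Y ≤ 10 | p = 7/10), Y ~ Binomial(13, 7/10).
Equivalently, β = 1 − P(Y ≥ 11) = 7788298257/9765625000.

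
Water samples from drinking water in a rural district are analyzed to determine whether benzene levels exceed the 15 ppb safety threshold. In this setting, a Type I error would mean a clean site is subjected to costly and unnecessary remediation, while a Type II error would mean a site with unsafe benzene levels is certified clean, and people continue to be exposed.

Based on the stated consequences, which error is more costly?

The Type II consequence (a site with unsafe benzene levels is certified clean, and people continue to be exposed) is more severe than the Type I consequence (a clean site is subjected to costly and unnecessary remediation).

Type II error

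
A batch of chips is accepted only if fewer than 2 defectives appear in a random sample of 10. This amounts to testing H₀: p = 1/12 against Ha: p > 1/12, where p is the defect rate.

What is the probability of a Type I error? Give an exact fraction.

The significance level is the probability, assuming p = 1/12, of seeing 2 or more defectives in 10 draws.
Computing the lower-tail complement: 1 − 16505633837/20639121408 = 4133487571/20639121408.

4133487571/20639121408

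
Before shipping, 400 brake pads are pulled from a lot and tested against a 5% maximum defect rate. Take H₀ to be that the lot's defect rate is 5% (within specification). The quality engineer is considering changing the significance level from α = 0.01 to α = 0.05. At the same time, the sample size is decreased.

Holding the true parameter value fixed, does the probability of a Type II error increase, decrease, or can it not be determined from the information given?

Cannot be determined from the information given.

The first change alone would make β decrease; the second alone would make β increase. Which effect dominates depends on the magnitudes, which are not given.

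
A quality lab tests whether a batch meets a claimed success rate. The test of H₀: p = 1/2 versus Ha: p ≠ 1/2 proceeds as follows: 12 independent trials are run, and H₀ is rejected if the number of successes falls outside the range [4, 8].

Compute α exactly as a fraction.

299/2048

The significance level is the null-hypothesis probability of the rejection region {≤3} ∪ {≥9}.
The two tails are symmetric, so α = 2·(1 + 12 + 66 + 220)/2^12 = 598/4096 = 299/2048.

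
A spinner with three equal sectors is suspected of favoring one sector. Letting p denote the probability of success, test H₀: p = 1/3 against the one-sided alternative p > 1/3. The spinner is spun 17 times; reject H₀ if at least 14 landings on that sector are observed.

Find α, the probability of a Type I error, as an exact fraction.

6019/129140163

α = P(reject H₀ | H₀ true) = P(S ≥ 14 | p = 1/3), with S ~ Binomial(17, 1/3).
Summing C(17,j)(1/3)^j(2/3)^{17−j} for j = 14,…,17 gives 6019/129140163.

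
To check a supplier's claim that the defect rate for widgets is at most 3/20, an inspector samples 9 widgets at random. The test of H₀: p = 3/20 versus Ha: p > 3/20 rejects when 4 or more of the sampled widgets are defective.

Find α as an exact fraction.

4343234013/128000000000

The significance level is the probability, assuming p = 3/20, of seeing 4 or more defectives in 9 draws.
Via the complement, α = 1 − Σ_{j=0}^{3} C(9,j)(3/20)^j(17/20)^{9-j} = 4343234013/128000000000.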